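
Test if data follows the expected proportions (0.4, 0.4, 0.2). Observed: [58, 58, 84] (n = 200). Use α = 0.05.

Expected: [80.0, 80.0, 40.0]. χ² = 60.5. df = 2, critical = 5.991. Reject H₀.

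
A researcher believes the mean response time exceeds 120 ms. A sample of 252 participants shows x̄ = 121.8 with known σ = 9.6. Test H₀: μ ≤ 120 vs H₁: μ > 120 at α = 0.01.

z = 2.976. Critical value: 2.33. Reject H₀.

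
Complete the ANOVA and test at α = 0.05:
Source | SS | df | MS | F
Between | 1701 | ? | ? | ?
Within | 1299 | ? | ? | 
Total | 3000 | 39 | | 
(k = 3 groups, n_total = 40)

df_between = 2, df_within = 37. MS_between = 850.5, MS_within = 35.11. F = 24.225, F_crit ≈ 3.252. Reject H₀.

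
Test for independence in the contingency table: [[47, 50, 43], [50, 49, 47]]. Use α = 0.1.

χ² = 0.155. df = 2, critical = 4.605. Fail to reject H₀. No evidence of dependence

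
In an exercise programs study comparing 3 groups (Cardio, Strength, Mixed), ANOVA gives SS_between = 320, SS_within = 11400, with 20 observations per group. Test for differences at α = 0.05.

df_between = 2, df_within = 57. F = MS_between/MS_within = 160.0/200.0 = 0.8. F_crit ≈ 3.159. Fail to reject H₀.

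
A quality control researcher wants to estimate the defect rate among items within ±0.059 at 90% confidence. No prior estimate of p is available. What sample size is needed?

Conservative approach: use p = 0.5 (maximizes p(1-p) = 0.25). n = z²(0.25)/E² = 1.645²×0.25/0.059² = 194.3 → n = 195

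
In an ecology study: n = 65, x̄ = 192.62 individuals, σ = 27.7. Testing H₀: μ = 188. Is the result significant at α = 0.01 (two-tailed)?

z = (192.62 - 188)/(27.7/√65) = 1.345. Since |z| ≤ 2.576, not significant at α = 0.01.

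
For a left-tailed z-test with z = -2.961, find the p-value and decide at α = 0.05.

p = P(Z < -2.961) = Φ(-2.961) ≈ 0.0015. Since p < 0.05, reject H₀ (significant) at α = 0.05.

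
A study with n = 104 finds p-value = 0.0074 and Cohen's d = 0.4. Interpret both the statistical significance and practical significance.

Statistically significant (p = 0.0074 < 0.05). Cohen's d = 0.4 indicates a small effect size. Both statistical and practical significance should be considered.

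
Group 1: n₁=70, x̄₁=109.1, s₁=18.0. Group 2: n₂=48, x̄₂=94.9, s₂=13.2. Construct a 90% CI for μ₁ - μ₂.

Difference = 14.2. SE = √(18.0²/70 + 13.2²/48) = 2.874. CI = (9.47, 18.93)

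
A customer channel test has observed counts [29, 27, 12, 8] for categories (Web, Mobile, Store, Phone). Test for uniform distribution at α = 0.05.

Expected = 19 each. χ² = Σ(O-E)²/E = 17.579. df = 3, critical value = 7.815. Reject H₀.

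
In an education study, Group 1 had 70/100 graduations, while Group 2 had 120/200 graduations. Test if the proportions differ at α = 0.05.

p̂₁ = 0.7, p̂₂ = 0.6, pooled p̂ = 0.633. z = 1.694. Critical: ±1.96. Fail to reject H₀.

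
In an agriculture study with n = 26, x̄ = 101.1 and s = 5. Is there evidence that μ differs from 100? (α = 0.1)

t = (x̄ - μ₀)/(s/√n) = (101.1 - 100)/(5/√26) = 1.122. df = 25, critical t = ±1.708. Fail to reject H₀.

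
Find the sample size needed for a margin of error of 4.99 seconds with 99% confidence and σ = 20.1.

n = (z*σ/E)² = (2.576×20.1/4.99)² = 107.7 → n = 108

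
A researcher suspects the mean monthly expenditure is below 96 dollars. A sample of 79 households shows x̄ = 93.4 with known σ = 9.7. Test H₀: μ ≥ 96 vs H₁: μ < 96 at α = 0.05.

z = -2.382. Critical value: -1.645. Reject H₀.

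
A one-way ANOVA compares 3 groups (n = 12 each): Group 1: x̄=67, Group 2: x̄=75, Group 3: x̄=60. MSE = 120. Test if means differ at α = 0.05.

Grand mean = 67.33. SS_between = 1352.0, MS_between = 676.0. F = 5.633, F_crit ≈ 3.285. Reject H₀.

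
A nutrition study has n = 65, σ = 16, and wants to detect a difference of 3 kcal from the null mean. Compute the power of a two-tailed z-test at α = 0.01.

SE = σ/√n = 16/√65 = 1.985. Non-centrality λ = d/SE = 3/1.985 = 1.512. Power ≈ Φ(λ - z_{α/2}) = Φ(1.512 - 2.576) = Φ(-1.064) = 0.144.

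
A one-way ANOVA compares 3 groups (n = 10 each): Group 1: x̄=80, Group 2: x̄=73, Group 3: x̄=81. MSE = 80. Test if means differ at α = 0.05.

Grand mean = 78.0. SS_between = 380.0, MS_between = 190.0. F = 2.375, F_crit ≈ 3.354. Fail to reject H₀.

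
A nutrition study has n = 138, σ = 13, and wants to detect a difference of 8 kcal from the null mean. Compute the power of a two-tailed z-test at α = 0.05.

SE = σ/√n = 13/√138 = 1.107. Non-centrality λ = d/SE = 8/1.107 = 7.229. Power ≈ Φ(λ - z_{α/2}) = Φ(7.229 - 1.96) = Φ(5.269) = 1.0.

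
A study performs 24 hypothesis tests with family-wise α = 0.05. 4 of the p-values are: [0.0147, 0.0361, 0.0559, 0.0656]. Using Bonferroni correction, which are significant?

Bonferroni α = 0.05/24 = 0.00208. None of the given p-values are significant.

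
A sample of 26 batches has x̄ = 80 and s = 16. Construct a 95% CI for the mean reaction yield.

CI = x̄ ± t*(s/√n) = 80 ± 2.06(16/√26) = (73.54, 86.46)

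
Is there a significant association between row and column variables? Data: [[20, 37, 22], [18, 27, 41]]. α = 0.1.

χ² = 7.114. df = 2, critical = 4.605. Reject H₀. Variables are dependent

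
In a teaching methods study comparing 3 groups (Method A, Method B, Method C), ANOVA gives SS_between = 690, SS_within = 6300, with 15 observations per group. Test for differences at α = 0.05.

df_between = 2, df_within = 42. F = MS_between/MS_within = 345.0/150.0 = 2.3. F_crit ≈ 3.22. Fail to reject H₀.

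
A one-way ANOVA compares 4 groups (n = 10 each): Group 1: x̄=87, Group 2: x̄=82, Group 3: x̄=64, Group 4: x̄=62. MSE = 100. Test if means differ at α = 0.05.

Grand mean = 73.75. SS_between = 4767.5, MS_between = 1589.17. F = 15.892, F_crit ≈ 2.866. Reject H₀.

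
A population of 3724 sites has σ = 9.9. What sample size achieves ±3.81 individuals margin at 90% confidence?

Without FPC: n₀ = (1.645×9.9/3.81)² = 18.271. With FPC: n = n₀N/(n₀+N-1) = 18.2 → n = 19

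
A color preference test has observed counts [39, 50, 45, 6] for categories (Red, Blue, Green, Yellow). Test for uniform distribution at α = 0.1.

Expected = 35 each. χ² = Σ(O-E)²/E = 33.771. df = 3, critical value = 6.251. Reject H₀.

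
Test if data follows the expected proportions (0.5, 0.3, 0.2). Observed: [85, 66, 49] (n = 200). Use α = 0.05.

Expected: [100.0, 60.0, 40.0]. χ² = 4.875. df = 2, critical = 5.991. Fail to reject H₀.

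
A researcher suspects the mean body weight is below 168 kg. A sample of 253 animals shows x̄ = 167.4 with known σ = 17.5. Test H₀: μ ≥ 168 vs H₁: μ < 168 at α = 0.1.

z = -0.545. Critical value: -1.28. Fail to reject H₀.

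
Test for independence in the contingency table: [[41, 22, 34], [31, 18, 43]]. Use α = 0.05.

χ² = 2.71. df = 2, critical = 5.991. Fail to reject H₀. No evidence of dependence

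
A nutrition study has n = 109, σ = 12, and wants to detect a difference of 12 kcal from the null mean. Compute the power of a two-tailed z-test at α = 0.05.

SE = σ/√n = 12/√109 = 1.149. Non-centrality λ = d/SE = 12/1.149 = 10.44. Power ≈ Φ(λ - z_{α/2}) = Φ(10.44 - 1.96) = Φ(8.48) = 1.0.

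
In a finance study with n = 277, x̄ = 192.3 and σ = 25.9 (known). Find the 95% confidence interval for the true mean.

CI = x̄ ± z*(σ/√n) = 192.3 ± 1.96(25.9/√277) = 192.3 ± 3.05 = (189.25, 195.35)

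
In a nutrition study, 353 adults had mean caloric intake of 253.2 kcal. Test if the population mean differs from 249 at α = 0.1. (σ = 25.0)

z = (x̄ - μ₀)/(σ/√n) = (253.2 - 249)/(25.0/√353) = 3.156. Critical value: ±1.645. Since |3.156| > 1.645, Reject H₀.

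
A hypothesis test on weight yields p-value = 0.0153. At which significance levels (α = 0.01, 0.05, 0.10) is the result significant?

p = 0.0153. Significant at: α = 0.05, 0.1.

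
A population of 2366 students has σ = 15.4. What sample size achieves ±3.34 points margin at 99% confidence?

Without FPC: n₀ = (2.576×15.4/3.34)² = 141.072. With FPC: n = n₀N/(n₀+N-1) = 133.2 → n = 134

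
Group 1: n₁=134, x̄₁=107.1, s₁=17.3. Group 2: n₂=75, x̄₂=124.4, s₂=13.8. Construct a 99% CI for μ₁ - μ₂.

Difference = -17.3. SE = √(17.3²/134 + 13.8²/75) = 2.185. CI = (-22.93, -11.67)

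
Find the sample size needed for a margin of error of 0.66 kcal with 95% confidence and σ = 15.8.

n = (z*σ/E)² = (1.96×15.8/0.66)² = 2201.6 → n = 2202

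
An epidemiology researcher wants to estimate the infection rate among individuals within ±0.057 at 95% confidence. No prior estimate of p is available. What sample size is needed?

Conservative approach: use p = 0.5 (maximizes p(1-p) = 0.25). n = z²(0.25)/E² = 1.96²×0.25/0.057² = 295.6 → n = 296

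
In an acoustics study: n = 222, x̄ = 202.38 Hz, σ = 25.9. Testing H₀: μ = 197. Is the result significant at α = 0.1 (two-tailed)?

z = (202.38 - 197)/(25.9/√222) = 3.095. Since |z| > 1.645, significant at α = 0.1.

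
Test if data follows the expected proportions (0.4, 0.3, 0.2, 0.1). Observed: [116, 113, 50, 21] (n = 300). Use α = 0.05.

Expected: [120.0, 90.0, 60.0, 30.0]. χ² = 10.378. df = 3, critical = 7.815. Reject H₀.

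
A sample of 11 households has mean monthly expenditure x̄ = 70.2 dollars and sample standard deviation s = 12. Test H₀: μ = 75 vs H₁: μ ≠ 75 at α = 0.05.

t = (x̄ - μ₀)/(s/√n) = (70.2 - 75)/(12/√11) = -1.327. df = 10, critical t = ±2.228. Fail to reject H₀.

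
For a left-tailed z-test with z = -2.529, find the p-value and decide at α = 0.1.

p = P(Z < -2.529) = Φ(-2.529) ≈ 0.0057. Since p < 0.1, reject H₀ (significant) at α = 0.1.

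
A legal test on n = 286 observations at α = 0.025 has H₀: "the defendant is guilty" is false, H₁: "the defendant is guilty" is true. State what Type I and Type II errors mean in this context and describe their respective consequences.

Type I (false positive): concluding that the defendant is guilty when it is not — convicting an innocent person. Type II (false negative): failing to conclude that the defendant is guilty when it is — acquitting a guilty person. Which is costlier depends on domain priorities and is a judgement call rather than a statistical fact.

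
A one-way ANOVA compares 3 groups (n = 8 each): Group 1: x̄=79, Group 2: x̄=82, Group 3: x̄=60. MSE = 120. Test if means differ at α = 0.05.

Grand mean = 73.67. SS_between = 2277.33, MS_between = 1138.67. F = 9.489, F_crit ≈ 3.467. Reject H₀.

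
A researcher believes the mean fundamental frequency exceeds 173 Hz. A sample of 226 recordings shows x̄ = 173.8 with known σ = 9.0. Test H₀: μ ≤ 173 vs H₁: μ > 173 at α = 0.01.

z = 1.336. Critical value: 2.33. Fail to reject H₀.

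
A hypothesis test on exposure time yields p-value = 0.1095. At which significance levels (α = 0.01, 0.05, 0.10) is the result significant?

p = 0.1095. Not significant at any of the given levels.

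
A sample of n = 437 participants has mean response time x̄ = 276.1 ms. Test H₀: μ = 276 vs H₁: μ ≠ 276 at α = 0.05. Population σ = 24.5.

z = (x̄ - μ₀)/(σ/√n) = (276.1 - 276)/(24.5/√437) = 0.085. Critical value: ±1.96. Since |0.085| ≤ 1.96, Fail to reject H₀.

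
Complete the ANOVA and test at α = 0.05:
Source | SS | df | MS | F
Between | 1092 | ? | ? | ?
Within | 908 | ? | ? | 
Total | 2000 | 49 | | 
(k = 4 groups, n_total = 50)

df_between = 3, df_within = 46. MS_between = 364.0, MS_within = 19.74. F = 18.441, F_crit ≈ 2.807. Reject H₀.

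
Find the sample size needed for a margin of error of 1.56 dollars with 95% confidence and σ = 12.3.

n = (z*σ/E)² = (1.96×12.3/1.56)² = 238.8 → n = 239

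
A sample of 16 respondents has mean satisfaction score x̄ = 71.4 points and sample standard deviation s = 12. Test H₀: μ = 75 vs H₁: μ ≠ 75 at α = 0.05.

t = (x̄ - μ₀)/(s/√n) = (71.4 - 75)/(12/√16) = -1.2. df = 15, critical t = ±2.131. Fail to reject H₀.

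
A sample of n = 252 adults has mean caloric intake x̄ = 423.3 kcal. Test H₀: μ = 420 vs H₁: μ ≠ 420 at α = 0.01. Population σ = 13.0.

z = (x̄ - μ₀)/(σ/√n) = (423.3 - 420)/(13.0/√252) = 4.03. Critical value: ±2.576. Since |4.03| > 2.576, Reject H₀.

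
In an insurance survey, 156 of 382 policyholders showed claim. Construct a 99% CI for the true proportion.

p̂ = 0.408. CI = p̂ ± z*√(p̂(1-p̂)/n) = (0.344, 0.473)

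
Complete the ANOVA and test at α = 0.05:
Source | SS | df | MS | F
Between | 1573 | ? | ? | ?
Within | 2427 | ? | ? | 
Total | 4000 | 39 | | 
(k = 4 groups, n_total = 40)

df_between = 3, df_within = 36. MS_between = 524.33, MS_within = 67.42. F = 7.778, F_crit ≈ 2.866. Reject H₀.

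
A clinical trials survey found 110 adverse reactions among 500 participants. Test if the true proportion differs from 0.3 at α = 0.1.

p̂ = 0.22, p₀ = 0.3. z = (p̂ - p₀)/√(p₀(1-p₀)/n) = -3.904. Critical: ±1.645. Reject H₀.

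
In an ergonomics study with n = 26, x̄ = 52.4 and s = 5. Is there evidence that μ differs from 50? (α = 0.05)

t = (x̄ - μ₀)/(s/√n) = (52.4 - 50)/(5/√26) = 2.448. df = 25, critical t = ±2.06. Reject H₀.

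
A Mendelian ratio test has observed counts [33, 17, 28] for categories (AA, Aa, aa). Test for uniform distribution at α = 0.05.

Expected = 26 each. χ² = Σ(O-E)²/E = 5.154. df = 2, critical value = 5.991. Fail to reject H₀.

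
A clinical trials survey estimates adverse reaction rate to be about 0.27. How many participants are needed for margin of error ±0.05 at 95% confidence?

n = z²p(1-p)/E² = 1.96²×0.27×0.73/0.05² = 302.9 → n = 303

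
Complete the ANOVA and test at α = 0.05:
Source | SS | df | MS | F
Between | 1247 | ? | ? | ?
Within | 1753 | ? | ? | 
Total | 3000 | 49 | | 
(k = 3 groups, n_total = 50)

df_between = 2, df_within = 47. MS_between = 623.5, MS_within = 37.3. F = 16.717, F_crit ≈ 3.195. Reject H₀.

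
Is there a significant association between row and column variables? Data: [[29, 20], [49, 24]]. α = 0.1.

χ² = 0.802. df = 1, critical = 2.706. Fail to reject H₀. No evidence of dependence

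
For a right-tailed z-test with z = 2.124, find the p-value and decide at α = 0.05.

p = P(Z > 2.124) = 1 - Φ(2.124) ≈ 0.0168. Since p < 0.05, reject H₀ (significant) at α = 0.05.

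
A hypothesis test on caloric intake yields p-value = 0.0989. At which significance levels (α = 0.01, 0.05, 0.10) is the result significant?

p = 0.0989. Significant at: α = 0.1.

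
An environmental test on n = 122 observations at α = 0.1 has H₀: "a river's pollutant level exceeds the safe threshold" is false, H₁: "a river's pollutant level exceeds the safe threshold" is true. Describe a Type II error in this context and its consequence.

Type II error: failing to reject H₀ when it is false — concluding that a river's pollutant level exceeds the safe threshold is not supported when in fact it is. Consequence: allowing unsafe pollution to continue.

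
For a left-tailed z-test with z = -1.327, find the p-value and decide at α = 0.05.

p = P(Z < -1.327) = Φ(-1.327) ≈ 0.0923. Since p ≥ 0.05, fail to reject H₀ (not significant) at α = 0.05.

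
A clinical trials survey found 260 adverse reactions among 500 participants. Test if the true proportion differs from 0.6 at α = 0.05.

p̂ = 0.52, p₀ = 0.6. z = (p̂ - p₀)/√(p₀(1-p₀)/n) = -3.651. Critical: ±1.96. Reject H₀.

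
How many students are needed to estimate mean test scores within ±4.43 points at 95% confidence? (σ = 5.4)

n = (z*σ/E)² = (1.96×5.4/4.43)² = 5.7 → n = 6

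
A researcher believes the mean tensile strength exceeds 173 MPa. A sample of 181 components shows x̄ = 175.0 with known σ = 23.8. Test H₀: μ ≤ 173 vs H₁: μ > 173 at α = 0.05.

z = 1.131. Critical value: 1.645. Fail to reject H₀.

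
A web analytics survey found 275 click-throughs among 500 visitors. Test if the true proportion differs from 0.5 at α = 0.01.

p̂ = 0.55, p₀ = 0.5. z = (p̂ - p₀)/√(p₀(1-p₀)/n) = 2.236. Critical: ±2.576. Fail to reject H₀.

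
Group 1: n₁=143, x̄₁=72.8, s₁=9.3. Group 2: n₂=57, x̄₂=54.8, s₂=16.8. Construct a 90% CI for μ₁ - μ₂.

Difference = 18.0. SE = √(9.3²/143 + 16.8²/57) = 2.357. CI = (14.12, 21.88)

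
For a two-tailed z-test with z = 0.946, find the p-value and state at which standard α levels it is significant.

p = 2·P(Z > |0.946|) = 2·(1 - Φ(0.946)) ≈ 0.3441. Not significant at any standard level.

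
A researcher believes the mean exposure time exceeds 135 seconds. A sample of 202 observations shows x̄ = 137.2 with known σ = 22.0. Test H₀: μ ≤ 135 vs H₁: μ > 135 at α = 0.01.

z = 1.421. Critical value: 2.33. Fail to reject H₀.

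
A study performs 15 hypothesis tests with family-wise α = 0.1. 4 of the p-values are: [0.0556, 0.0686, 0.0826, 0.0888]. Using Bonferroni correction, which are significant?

Bonferroni α = 0.1/15 = 0.00667. None of the given p-values are significant.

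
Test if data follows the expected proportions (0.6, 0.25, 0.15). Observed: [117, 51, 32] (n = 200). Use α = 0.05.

Expected: [120.0, 50.0, 30.0]. χ² = 0.228. df = 2, critical = 5.991. Fail to reject H₀.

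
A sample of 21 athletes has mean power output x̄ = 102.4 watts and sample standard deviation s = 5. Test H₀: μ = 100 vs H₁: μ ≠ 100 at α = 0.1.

t = (x̄ - μ₀)/(s/√n) = (102.4 - 100)/(5/√21) = 2.2. df = 20, critical t = ±1.725. Reject H₀.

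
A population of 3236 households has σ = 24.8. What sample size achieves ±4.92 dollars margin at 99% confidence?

Without FPC: n₀ = (2.576×24.8/4.92)² = 168.603. With FPC: n = n₀N/(n₀+N-1) = 160.3 → n = 161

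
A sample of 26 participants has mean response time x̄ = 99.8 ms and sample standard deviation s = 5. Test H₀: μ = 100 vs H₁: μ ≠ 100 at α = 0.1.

t = (x̄ - μ₀)/(s/√n) = (99.8 - 100)/(5/√26) = -0.204. df = 25, critical t = ±1.708. Fail to reject H₀.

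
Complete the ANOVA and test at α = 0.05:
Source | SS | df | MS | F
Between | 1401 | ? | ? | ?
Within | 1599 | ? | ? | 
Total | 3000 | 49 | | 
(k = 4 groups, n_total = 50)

df_between = 3, df_within = 46. MS_between = 467.0, MS_within = 34.76. F = 13.435, F_crit ≈ 2.807. Reject H₀.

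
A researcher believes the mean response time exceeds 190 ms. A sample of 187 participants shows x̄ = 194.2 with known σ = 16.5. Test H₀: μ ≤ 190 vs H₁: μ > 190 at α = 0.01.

z = 3.481. Critical value: 2.33. Reject H₀.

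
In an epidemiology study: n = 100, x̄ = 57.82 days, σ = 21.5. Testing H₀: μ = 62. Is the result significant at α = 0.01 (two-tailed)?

z = (57.82 - 62)/(21.5/√100) = -1.944. Since |z| ≤ 2.576, not significant at α = 0.01.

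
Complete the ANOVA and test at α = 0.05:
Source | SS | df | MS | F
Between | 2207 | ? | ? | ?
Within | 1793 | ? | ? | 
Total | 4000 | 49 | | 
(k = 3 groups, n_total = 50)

df_between = 2, df_within = 47. MS_between = 1103.5, MS_within = 38.15. F = 28.926, F_crit ≈ 3.195. Reject H₀.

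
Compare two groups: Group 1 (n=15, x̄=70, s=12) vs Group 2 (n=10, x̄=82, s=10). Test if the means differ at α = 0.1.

Pooled sp = 11.26. t = -2.611, df = 23. Critical t = ±1.714. Reject H₀.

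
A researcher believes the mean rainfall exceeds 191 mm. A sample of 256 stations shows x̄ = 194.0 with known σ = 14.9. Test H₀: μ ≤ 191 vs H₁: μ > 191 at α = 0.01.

z = 3.221. Critical value: 2.33. Reject H₀.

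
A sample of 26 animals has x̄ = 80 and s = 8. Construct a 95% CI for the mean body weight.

CI = x̄ ± t*(s/√n) = 80 ± 2.06(8/√26) = (76.77, 83.23)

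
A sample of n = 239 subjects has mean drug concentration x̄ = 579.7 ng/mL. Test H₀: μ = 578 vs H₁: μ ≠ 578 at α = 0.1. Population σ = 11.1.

z = (x̄ - μ₀)/(σ/√n) = (579.7 - 578)/(11.1/√239) = 2.368. Critical value: ±1.645. Since |2.368| > 1.645, Reject H₀.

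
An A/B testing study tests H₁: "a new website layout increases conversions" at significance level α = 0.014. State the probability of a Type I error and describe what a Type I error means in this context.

P(Type I error) = α = 0.014. A Type I error is rejecting H₀ when H₀ is actually true (false positive) — here, concluding that a new website layout increases conversions when in fact this is not the case. Consequence: rolling out a layout that doesn't actually help — wasted engineering effort.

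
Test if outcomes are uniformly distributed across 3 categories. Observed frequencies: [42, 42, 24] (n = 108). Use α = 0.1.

Expected = 36 each. χ² = Σ(O-E)²/E = 6.0. df = 2, critical value = 4.605. Reject H₀.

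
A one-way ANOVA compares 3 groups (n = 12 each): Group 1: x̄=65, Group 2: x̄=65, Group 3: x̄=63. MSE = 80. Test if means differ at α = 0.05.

Grand mean = 64.33. SS_between = 32.0, MS_between = 16.0. F = 0.2, F_crit ≈ 3.285. Fail to reject H₀.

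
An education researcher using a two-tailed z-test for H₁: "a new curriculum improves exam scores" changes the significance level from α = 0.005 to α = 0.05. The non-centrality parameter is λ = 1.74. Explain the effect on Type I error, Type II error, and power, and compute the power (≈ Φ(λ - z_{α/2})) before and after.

Increasing α from 0.005 to 0.05:
• Type I error rate increases (α is the Type I rate by definition).
• Critical value moves from z_{α/2} = 2.807 to 1.96, so power = Φ(λ - z_{α/2}) goes from Φ(1.74 - 2.807) = 0.143 to Φ(1.74 - 1.96) = 0.413.
• Type II error rate β = 1 - power therefore decreases (0.857 → 0.587).
Appropriate when false negatives are costly — here, keeping the old curriculum when the new one would have helped students.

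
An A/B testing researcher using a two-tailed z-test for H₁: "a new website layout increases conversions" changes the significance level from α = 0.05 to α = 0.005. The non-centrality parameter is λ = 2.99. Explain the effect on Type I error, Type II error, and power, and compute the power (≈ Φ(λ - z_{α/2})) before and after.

Decreasing α from 0.05 to 0.005:
• Type I error rate decreases (α is the Type I rate by definition).
• Critical value moves from z_{α/2} = 1.96 to 2.807, so power = Φ(λ - z_{α/2}) goes from Φ(2.99 - 1.96) = 0.848 to Φ(2.99 - 2.807) = 0.573.
• Type II error rate β = 1 - power therefore increases (0.152 → 0.427).
Appropriate when false positives are costly — here, rolling out a layout that doesn't actually help — wasted engineering effort.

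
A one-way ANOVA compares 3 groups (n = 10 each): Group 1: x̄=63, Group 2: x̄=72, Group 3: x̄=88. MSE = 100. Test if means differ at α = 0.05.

Grand mean = 74.33. SS_between = 3206.67, MS_between = 1603.33. F = 16.033, F_crit ≈ 3.354. Reject H₀.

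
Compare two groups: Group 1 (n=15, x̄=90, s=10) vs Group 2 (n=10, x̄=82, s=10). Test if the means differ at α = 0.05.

Pooled sp = 10.0. t = 1.96, df = 23. Critical t = ±2.069. Fail to reject H₀.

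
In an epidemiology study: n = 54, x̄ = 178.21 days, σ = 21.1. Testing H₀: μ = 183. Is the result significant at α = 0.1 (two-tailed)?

z = (178.21 - 183)/(21.1/√54) = -1.668. Since |z| > 1.645, significant at α = 0.1.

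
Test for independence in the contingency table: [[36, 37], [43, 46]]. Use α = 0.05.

χ² = 0.016. df = 1, critical = 3.841. Fail to reject H₀. No evidence of dependence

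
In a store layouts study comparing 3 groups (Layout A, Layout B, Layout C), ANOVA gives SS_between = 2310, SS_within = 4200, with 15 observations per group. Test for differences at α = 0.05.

df_between = 2, df_within = 42. F = MS_between/MS_within = 1155.0/100.0 = 11.55. F_crit ≈ 3.22. Reject H₀. At least one mean differs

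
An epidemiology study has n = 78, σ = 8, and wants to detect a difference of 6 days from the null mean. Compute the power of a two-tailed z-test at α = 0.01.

SE = σ/√n = 8/√78 = 0.906. Non-centrality λ = d/SE = 6/0.906 = 6.624. Power ≈ Φ(λ - z_{α/2}) = Φ(6.624 - 2.576) = Φ(4.048) = 1.0.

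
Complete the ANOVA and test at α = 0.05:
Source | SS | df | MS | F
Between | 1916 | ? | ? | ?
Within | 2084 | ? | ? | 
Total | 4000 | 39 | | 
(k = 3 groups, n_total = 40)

df_between = 2, df_within = 37. MS_between = 958.0, MS_within = 56.32. F = 17.009, F_crit ≈ 3.252. Reject H₀.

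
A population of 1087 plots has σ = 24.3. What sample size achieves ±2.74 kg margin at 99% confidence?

Without FPC: n₀ = (2.576×24.3/2.74)² = 521.919. With FPC: n = n₀N/(n₀+N-1) = 352.8 → n = 353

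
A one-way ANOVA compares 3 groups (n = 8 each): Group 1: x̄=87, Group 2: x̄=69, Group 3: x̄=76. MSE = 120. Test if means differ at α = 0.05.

Grand mean = 77.33. SS_between = 1317.33, MS_between = 658.67. F = 5.489, F_crit ≈ 3.467. Reject H₀.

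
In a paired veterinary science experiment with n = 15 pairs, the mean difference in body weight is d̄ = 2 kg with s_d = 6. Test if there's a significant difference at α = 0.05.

t = d̄/(s_d/√n) = 2/(6/√15) = 1.291. df = 14, critical t = ±2.145. Fail to reject H₀.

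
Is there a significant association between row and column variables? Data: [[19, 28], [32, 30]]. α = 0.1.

χ² = 1.344. df = 1, critical = 2.706. Fail to reject H₀. No evidence of dependence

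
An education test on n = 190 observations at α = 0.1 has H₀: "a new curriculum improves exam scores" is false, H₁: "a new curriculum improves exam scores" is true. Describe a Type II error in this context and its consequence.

Type II error: failing to reject H₀ when it is false — concluding that a new curriculum improves exam scores is not supported when in fact it is. Consequence: keeping the old curriculum when the new one would have helped students.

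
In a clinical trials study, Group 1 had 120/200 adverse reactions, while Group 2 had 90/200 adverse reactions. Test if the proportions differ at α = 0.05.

p̂₁ = 0.6, p̂₂ = 0.45, pooled p̂ = 0.525. z = 3.004. Critical: ±1.96. Reject H₀.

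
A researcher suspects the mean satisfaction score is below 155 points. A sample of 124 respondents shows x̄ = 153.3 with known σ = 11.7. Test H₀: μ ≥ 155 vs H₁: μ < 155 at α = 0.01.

z = -1.618. Critical value: -2.33. Fail to reject H₀.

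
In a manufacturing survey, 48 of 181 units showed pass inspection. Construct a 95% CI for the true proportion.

p̂ = 0.265. CI = p̂ ± z*√(p̂(1-p̂)/n) = (0.201, 0.33)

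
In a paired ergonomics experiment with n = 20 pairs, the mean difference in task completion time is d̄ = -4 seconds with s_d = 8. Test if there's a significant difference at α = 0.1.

t = d̄/(s_d/√n) = -4/(8/√20) = -2.236. df = 19, critical t = ±1.729. Reject H₀.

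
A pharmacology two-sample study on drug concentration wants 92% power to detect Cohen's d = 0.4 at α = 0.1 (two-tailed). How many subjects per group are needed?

z_{α/2} = 1.645, z_β = Φ⁻¹(0.92) = 1.405. For small effect (d = 0.4): n per group = 2(z_{α/2} + z_β)²/d² = 2(1.645 + 1.405)²/0.4² = 116.3 → 117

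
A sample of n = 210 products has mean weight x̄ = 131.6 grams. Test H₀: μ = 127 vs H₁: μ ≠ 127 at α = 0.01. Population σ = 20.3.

z = (x̄ - μ₀)/(σ/√n) = (131.6 - 127)/(20.3/√210) = 3.284. Critical value: ±2.576. Since |3.284| > 2.576, Reject H₀.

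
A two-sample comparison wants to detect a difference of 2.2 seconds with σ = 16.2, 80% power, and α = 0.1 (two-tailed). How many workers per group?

n per group = 2(z_α/2 + z_β)²σ²/d² = 2×(1.645 + 0.84)²×16.2²/2.2² = 669.7 → n = 670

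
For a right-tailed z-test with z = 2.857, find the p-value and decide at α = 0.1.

p = P(Z > 2.857) = 1 - Φ(2.857) ≈ 0.0021. Since p < 0.1, reject H₀ (significant) at α = 0.1.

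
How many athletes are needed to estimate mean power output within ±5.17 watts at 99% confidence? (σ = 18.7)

n = (z*σ/E)² = (2.576×18.7/5.17)² = 86.8 → n = 87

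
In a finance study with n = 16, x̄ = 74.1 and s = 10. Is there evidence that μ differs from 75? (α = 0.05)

t = (x̄ - μ₀)/(s/√n) = (74.1 - 75)/(10/√16) = -0.36. df = 15, critical t = ±2.131. Fail to reject H₀.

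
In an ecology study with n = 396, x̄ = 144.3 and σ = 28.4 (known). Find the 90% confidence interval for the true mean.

CI = x̄ ± z*(σ/√n) = 144.3 ± 1.645(28.4/√396) = 144.3 ± 2.35 = (141.95, 146.65)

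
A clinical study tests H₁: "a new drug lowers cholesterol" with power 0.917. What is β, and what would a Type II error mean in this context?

β = 1 - power = 1 - 0.917 = 0.083. A Type II error is failing to reject H₀ when H₀ is false (false negative) — here, failing to conclude that a new drug lowers cholesterol when in fact it is true. Consequence: shelving an effective drug — patients miss out on a treatment that would have helped.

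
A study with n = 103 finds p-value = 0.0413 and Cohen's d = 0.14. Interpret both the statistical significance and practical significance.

Statistically significant (p = 0.0413 < 0.05). Cohen's d = 0.14 indicates a very small effect size. Both statistical and practical significance should be considered.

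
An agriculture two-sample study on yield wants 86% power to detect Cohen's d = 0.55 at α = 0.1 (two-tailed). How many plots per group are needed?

z_{α/2} = 1.645, z_β = Φ⁻¹(0.86) = 1.08. For medium effect (d = 0.55): n per group = 2(z_{α/2} + z_β)²/d² = 2(1.645 + 1.08)²/0.55² = 49.1 → 50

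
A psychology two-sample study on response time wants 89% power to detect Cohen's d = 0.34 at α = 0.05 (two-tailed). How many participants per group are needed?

z_{α/2} = 1.96, z_β = Φ⁻¹(0.89) = 1.227. For small effect (d = 0.34): n per group = 2(z_{α/2} + z_β)²/d² = 2(1.96 + 1.227)²/0.34² = 175.7 → 176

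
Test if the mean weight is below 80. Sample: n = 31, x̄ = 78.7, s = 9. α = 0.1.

t = (78.7 - 80)/(9/√31) = -0.804, df = 30. Critical t = -1.31. Fail to reject H₀.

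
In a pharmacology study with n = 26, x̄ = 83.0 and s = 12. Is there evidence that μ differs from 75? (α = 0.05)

t = (x̄ - μ₀)/(s/√n) = (83.0 - 75)/(12/√26) = 3.399. df = 25, critical t = ±2.06. Reject H₀.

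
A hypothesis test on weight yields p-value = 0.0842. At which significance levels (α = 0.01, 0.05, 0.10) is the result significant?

p = 0.0842. Significant at: α = 0.1.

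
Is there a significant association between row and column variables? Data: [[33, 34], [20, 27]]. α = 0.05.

χ² = 0.499. df = 1, critical = 3.841. Fail to reject H₀. No evidence of dependence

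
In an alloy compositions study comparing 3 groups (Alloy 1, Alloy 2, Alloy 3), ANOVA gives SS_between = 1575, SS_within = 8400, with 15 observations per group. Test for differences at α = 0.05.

df_between = 2, df_within = 42. F = MS_between/MS_within = 787.5/200.0 = 3.938. F_crit ≈ 3.22. Reject H₀. At least one mean differs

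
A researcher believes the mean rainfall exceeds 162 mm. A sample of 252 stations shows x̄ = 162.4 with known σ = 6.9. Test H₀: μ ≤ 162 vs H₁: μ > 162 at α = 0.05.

z = 0.92. Critical value: 1.645. Fail to reject H₀.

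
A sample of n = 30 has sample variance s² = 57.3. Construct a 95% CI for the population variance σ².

df = 29. χ²_{0.025} = 45.722, χ²_{0.975} = 16.047. CI for σ² = ((n-1)s²/χ²_{α/2}, (n-1)s²/χ²_{1-α/2}) = (29·57.3/45.722, 29·57.3/16.047) = (36.34, 103.55)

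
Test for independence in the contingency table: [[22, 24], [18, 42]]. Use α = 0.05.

χ² = 3.521. df = 1, critical = 3.841. Fail to reject H₀. No evidence of dependence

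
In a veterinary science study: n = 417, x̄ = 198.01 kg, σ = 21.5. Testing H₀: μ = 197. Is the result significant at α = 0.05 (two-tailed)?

z = (198.01 - 197)/(21.5/√417) = 0.959. Since |z| ≤ 1.96, not significant at α = 0.05.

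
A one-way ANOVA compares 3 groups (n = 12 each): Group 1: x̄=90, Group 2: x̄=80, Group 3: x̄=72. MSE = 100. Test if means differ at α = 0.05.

Grand mean = 80.67. SS_between = 1952.0, MS_between = 976.0. F = 9.76, F_crit ≈ 3.285. Reject H₀.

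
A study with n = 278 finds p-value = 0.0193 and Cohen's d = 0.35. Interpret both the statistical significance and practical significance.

Statistically significant (p = 0.0193 < 0.05). Cohen's d = 0.35 indicates a small effect size. Both statistical and practical significance should be considered.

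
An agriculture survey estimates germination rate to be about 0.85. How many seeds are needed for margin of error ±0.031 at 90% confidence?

n = z²p(1-p)/E² = 1.645²×0.85×0.15/0.031² = 359.02 → n = 360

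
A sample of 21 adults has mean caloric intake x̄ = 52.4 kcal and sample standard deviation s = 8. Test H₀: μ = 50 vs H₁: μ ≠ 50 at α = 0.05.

t = (x̄ - μ₀)/(s/√n) = (52.4 - 50)/(8/√21) = 1.375. df = 20, critical t = ±2.086. Fail to reject H₀.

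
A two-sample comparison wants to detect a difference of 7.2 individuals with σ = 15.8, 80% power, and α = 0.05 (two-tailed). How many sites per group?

n per group = 2(z_α/2 + z_β)²σ²/d² = 2×(1.96 + 0.84)²×15.8²/7.2² = 75.5 → n = 76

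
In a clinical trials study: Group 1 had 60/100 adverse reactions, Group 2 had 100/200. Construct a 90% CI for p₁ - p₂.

p̂₁ = 0.6, p̂₂ = 0.5. Difference = 0.1. CI = (0.001, 0.199)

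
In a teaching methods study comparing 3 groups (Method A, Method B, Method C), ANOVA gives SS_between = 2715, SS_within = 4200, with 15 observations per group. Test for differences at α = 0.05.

df_between = 2, df_within = 42. F = MS_between/MS_within = 1357.5/100.0 = 13.575. F_crit ≈ 3.22. Reject H₀. At least one mean differs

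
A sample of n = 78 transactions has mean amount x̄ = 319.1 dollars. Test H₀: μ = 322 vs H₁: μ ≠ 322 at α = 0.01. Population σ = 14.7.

z = (x̄ - μ₀)/(σ/√n) = (319.1 - 322)/(14.7/√78) = -1.742. Critical value: ±2.576. Since |-1.742| ≤ 2.576, Fail to reject H₀.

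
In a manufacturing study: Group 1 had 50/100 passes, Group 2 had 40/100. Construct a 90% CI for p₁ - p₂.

p̂₁ = 0.5, p̂₂ = 0.4. Difference = 0.1. CI = (-0.015, 0.215)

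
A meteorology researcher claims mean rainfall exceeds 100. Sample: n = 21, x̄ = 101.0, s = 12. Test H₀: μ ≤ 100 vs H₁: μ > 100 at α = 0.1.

t = (101.0 - 100)/(12/√21) = 0.382, df = 20. Critical t = 1.325. Fail to reject H₀.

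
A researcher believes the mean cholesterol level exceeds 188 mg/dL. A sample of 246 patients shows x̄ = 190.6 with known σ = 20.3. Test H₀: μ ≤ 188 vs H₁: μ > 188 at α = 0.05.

z = 2.009. Critical value: 1.645. Reject H₀.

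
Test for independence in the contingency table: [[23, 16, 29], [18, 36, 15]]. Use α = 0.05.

χ² = 12.75. df = 2, critical = 5.991. Reject H₀. Variables are dependent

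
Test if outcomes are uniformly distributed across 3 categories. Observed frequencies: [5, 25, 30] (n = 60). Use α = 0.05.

Expected = 20 each. χ² = Σ(O-E)²/E = 17.5. df = 2, critical value = 5.991. Reject H₀.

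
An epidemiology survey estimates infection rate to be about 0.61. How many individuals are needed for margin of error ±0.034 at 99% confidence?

n = z²p(1-p)/E² = 2.576²×0.61×0.39/0.034² = 1365.6 → n = 1366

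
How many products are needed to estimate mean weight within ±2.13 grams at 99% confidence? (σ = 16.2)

n = (z*σ/E)² = (2.576×16.2/2.13)² = 383.9 → n = 384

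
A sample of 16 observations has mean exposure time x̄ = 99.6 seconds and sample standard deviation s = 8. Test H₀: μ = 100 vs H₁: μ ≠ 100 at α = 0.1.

t = (x̄ - μ₀)/(s/√n) = (99.6 - 100)/(8/√16) = -0.2. df = 15, critical t = ±1.753. Fail to reject H₀.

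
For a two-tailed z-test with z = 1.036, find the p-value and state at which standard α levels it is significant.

p = 2·P(Z > |1.036|) = 2·(1 - Φ(1.036)) ≈ 0.3002. Not significant at any standard level.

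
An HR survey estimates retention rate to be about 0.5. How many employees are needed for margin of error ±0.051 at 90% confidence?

n = z²p(1-p)/E² = 1.645²×0.5×0.5/0.051² = 260.1 → n = 261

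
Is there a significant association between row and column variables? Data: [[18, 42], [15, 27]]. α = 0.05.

χ² = 0.369. df = 1, critical = 3.841. Fail to reject H₀. No evidence of dependence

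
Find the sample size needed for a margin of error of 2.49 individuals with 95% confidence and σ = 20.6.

n = (z*σ/E)² = (1.96×20.6/2.49)² = 262.9 → n = 263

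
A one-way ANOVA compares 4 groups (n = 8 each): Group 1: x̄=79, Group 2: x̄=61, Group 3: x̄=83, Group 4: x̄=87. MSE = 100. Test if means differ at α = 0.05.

Grand mean = 77.5. SS_between = 3160.0, MS_between = 1053.33. F = 10.533, F_crit ≈ 2.947. Reject H₀.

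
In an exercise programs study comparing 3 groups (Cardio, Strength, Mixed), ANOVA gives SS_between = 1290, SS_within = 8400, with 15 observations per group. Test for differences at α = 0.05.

df_between = 2, df_within = 42. F = MS_between/MS_within = 645.0/200.0 = 3.225. F_crit ≈ 3.22. Reject H₀. At least one mean differs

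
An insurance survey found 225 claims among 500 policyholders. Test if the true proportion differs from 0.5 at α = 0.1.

p̂ = 0.45, p₀ = 0.5. z = (p̂ - p₀)/√(p₀(1-p₀)/n) = -2.236. Critical: ±1.645. Reject H₀.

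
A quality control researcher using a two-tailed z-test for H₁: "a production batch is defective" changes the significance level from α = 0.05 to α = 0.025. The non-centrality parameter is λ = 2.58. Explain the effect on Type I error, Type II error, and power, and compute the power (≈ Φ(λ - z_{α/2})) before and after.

Decreasing α from 0.05 to 0.025:
• Type I error rate decreases (α is the Type I rate by definition).
• Critical value moves from z_{α/2} = 1.96 to 2.241, so power = Φ(λ - z_{α/2}) goes from Φ(2.58 - 1.96) = 0.732 to Φ(2.58 - 2.241) = 0.633.
• Type II error rate β = 1 - power therefore increases (0.268 → 0.367).
Appropriate when false positives are costly — here, scrapping a good batch — wasted material and cost for no reason.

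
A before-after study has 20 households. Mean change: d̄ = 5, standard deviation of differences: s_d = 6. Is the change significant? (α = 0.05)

t = d̄/(s_d/√n) = 5/(6/√20) = 3.727. df = 19, critical t = ±2.093. Reject H₀.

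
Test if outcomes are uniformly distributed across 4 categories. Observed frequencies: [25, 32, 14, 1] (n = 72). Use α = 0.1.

Expected = 18 each. χ² = Σ(O-E)²/E = 30.556. df = 3, critical value = 6.251. Reject H₀.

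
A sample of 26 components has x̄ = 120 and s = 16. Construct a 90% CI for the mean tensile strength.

CI = x̄ ± t*(s/√n) = 120 ± 1.708(16/√26) = (114.64, 125.36)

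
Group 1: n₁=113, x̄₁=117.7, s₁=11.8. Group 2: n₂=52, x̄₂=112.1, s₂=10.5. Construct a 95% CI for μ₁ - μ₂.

Difference = 5.6. SE = √(11.8²/113 + 10.5²/52) = 1.831. CI = (2.01, 9.19)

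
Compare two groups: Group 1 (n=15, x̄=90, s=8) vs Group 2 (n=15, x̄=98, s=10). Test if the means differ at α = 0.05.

Pooled sp = 9.06. t = -2.419, df = 28. Critical t = ±2.048. Reject H₀.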